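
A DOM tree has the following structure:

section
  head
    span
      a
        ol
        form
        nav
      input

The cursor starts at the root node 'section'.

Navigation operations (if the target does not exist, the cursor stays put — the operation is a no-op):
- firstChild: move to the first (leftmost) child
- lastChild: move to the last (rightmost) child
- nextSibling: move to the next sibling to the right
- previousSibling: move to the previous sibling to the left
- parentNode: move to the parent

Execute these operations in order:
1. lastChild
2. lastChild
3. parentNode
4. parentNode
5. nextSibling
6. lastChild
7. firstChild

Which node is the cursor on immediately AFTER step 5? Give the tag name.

After 1 (lastChild): head
After 2 (lastChild): span
After 3 (parentNode): head
After 4 (parentNode): section
After 5 (nextSibling): section (no-op, stayed)

Answer: section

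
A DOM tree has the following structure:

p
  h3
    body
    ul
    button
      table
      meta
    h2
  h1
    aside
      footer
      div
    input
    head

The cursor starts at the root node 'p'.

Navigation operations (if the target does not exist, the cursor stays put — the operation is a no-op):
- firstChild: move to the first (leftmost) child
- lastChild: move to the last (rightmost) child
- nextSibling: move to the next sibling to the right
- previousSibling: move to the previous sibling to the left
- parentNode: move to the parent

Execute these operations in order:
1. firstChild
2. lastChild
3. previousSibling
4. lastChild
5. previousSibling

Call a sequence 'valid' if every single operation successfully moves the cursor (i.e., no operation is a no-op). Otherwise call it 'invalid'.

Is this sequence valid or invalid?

After 1 (firstChild): h3
After 2 (lastChild): h2
After 3 (previousSibling): button
After 4 (lastChild): meta
After 5 (previousSibling): table

Answer: valid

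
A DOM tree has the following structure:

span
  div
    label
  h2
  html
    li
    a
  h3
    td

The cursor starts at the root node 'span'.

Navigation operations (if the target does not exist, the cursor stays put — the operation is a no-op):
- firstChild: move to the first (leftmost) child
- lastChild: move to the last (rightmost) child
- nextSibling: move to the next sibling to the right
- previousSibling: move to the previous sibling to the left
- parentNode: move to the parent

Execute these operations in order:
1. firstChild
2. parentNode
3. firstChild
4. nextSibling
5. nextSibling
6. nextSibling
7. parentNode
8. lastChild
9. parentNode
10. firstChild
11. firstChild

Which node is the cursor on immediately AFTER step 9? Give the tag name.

Answer: span

Derivation:
After 1 (firstChild): div
After 2 (parentNode): span
After 3 (firstChild): div
After 4 (nextSibling): h2
After 5 (nextSibling): html
After 6 (nextSibling): h3
After 7 (parentNode): span
After 8 (lastChild): h3
After 9 (parentNode): span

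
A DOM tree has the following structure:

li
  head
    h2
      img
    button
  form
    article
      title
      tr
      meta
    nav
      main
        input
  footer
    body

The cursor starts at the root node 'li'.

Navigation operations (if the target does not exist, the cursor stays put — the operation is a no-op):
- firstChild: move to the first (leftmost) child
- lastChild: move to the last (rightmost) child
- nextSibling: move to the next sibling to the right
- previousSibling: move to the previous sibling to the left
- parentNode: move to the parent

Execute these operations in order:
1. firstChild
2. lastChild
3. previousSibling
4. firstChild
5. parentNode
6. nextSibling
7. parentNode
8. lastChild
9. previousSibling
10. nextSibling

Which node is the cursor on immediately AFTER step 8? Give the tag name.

Answer: button

Derivation:
After 1 (firstChild): head
After 2 (lastChild): button
After 3 (previousSibling): h2
After 4 (firstChild): img
After 5 (parentNode): h2
After 6 (nextSibling): button
After 7 (parentNode): head
After 8 (lastChild): button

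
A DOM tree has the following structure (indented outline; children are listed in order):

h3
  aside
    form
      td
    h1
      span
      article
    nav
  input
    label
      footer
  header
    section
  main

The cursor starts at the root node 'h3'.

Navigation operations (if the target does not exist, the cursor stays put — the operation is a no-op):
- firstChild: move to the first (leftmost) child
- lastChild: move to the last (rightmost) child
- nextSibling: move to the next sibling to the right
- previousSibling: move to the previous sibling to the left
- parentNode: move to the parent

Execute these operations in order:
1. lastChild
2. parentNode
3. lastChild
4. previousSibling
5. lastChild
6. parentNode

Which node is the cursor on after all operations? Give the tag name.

After 1 (lastChild): main
After 2 (parentNode): h3
After 3 (lastChild): main
After 4 (previousSibling): header
After 5 (lastChild): section
After 6 (parentNode): header

Answer: header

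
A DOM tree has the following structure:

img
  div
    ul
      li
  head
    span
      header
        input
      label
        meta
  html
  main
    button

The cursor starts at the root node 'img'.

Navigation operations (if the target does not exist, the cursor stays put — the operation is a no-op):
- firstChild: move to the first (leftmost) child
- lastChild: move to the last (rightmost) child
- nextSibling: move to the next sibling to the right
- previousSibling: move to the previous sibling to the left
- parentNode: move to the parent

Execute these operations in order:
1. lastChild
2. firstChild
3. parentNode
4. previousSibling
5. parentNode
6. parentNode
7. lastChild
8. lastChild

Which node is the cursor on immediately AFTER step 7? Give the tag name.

After 1 (lastChild): main
After 2 (firstChild): button
After 3 (parentNode): main
After 4 (previousSibling): html
After 5 (parentNode): img
After 6 (parentNode): img (no-op, stayed)
After 7 (lastChild): main

Answer: main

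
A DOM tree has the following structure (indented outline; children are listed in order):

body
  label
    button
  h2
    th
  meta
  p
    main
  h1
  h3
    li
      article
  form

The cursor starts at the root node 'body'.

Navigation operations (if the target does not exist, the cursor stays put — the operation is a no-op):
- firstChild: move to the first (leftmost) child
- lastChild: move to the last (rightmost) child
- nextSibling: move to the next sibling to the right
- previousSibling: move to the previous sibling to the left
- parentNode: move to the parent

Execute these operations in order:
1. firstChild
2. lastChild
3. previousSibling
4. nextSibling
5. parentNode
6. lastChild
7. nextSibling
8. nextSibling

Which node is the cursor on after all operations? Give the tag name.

After 1 (firstChild): label
After 2 (lastChild): button
After 3 (previousSibling): button (no-op, stayed)
After 4 (nextSibling): button (no-op, stayed)
After 5 (parentNode): label
After 6 (lastChild): button
After 7 (nextSibling): button (no-op, stayed)
After 8 (nextSibling): button (no-op, stayed)

Answer: button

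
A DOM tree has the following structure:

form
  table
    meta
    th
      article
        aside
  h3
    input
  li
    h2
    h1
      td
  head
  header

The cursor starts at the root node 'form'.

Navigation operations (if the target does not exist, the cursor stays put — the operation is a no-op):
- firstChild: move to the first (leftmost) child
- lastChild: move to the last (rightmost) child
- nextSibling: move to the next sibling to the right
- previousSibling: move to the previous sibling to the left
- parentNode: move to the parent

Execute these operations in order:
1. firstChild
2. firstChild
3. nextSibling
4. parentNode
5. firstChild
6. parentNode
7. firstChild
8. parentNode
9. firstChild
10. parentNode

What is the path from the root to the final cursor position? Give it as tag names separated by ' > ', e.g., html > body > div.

Answer: form > table

Derivation:
After 1 (firstChild): table
After 2 (firstChild): meta
After 3 (nextSibling): th
After 4 (parentNode): table
After 5 (firstChild): meta
After 6 (parentNode): table
After 7 (firstChild): meta
After 8 (parentNode): table
After 9 (firstChild): meta
After 10 (parentNode): table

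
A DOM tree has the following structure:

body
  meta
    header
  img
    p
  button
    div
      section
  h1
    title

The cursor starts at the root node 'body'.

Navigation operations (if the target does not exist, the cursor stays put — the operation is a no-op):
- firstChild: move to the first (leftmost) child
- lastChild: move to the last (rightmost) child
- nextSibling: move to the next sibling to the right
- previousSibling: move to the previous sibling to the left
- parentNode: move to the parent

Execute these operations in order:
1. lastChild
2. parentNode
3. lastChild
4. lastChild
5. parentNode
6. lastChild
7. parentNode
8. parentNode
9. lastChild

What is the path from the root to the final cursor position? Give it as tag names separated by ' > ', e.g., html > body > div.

Answer: body > h1

Derivation:
After 1 (lastChild): h1
After 2 (parentNode): body
After 3 (lastChild): h1
After 4 (lastChild): title
After 5 (parentNode): h1
After 6 (lastChild): title
After 7 (parentNode): h1
After 8 (parentNode): body
After 9 (lastChild): h1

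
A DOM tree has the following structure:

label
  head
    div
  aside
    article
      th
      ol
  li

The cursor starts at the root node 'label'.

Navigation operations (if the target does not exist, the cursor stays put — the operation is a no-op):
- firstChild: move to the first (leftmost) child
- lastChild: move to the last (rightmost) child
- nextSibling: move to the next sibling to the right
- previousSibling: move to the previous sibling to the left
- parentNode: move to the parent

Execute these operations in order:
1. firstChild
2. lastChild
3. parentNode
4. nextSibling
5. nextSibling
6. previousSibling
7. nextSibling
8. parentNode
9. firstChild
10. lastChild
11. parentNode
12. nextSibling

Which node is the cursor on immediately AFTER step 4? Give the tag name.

Answer: aside

Derivation:
After 1 (firstChild): head
After 2 (lastChild): div
After 3 (parentNode): head
After 4 (nextSibling): aside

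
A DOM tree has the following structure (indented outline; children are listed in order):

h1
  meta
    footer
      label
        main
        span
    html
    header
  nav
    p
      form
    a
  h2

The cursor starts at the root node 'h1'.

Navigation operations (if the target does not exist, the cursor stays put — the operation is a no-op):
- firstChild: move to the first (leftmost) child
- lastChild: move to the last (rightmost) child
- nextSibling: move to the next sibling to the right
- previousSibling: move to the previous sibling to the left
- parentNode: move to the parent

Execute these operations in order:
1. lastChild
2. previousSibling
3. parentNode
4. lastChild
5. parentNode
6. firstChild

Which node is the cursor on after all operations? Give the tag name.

Answer: meta

Derivation:
After 1 (lastChild): h2
After 2 (previousSibling): nav
After 3 (parentNode): h1
After 4 (lastChild): h2
After 5 (parentNode): h1
After 6 (firstChild): meta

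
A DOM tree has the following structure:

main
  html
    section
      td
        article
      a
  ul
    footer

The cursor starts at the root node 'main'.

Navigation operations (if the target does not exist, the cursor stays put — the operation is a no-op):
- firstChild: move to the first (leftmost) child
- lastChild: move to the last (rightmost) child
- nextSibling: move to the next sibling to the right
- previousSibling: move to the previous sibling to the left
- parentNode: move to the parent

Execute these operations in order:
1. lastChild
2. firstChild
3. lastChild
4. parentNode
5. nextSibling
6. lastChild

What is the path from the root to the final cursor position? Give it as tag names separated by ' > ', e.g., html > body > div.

After 1 (lastChild): ul
After 2 (firstChild): footer
After 3 (lastChild): footer (no-op, stayed)
After 4 (parentNode): ul
After 5 (nextSibling): ul (no-op, stayed)
After 6 (lastChild): footer

Answer: main > ul > footer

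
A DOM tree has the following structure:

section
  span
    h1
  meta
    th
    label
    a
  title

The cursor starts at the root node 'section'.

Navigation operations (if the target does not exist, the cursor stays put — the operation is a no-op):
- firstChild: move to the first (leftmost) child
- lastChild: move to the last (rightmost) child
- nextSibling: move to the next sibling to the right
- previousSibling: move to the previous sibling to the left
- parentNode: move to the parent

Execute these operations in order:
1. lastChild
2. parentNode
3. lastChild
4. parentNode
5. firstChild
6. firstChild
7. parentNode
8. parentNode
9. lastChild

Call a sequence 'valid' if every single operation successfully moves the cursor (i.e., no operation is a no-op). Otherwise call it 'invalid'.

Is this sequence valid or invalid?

After 1 (lastChild): title
After 2 (parentNode): section
After 3 (lastChild): title
After 4 (parentNode): section
After 5 (firstChild): span
After 6 (firstChild): h1
After 7 (parentNode): span
After 8 (parentNode): section
After 9 (lastChild): title

Answer: valid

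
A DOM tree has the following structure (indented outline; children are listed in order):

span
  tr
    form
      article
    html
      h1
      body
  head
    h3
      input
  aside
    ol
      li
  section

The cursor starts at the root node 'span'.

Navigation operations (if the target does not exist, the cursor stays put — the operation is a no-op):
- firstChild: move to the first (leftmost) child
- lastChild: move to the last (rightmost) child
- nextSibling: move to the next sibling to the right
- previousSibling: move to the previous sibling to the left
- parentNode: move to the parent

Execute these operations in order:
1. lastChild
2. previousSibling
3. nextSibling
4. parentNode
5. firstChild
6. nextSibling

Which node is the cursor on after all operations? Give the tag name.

After 1 (lastChild): section
After 2 (previousSibling): aside
After 3 (nextSibling): section
After 4 (parentNode): span
After 5 (firstChild): tr
After 6 (nextSibling): head

Answer: head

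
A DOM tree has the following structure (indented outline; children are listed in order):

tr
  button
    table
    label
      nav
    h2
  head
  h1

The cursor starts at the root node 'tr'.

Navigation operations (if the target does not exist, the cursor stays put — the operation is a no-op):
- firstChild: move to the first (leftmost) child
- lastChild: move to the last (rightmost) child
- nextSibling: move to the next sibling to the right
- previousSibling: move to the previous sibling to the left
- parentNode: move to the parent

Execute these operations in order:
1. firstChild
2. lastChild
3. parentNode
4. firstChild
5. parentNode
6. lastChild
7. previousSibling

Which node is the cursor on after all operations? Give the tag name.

Answer: label

Derivation:
After 1 (firstChild): button
After 2 (lastChild): h2
After 3 (parentNode): button
After 4 (firstChild): table
After 5 (parentNode): button
After 6 (lastChild): h2
After 7 (previousSibling): label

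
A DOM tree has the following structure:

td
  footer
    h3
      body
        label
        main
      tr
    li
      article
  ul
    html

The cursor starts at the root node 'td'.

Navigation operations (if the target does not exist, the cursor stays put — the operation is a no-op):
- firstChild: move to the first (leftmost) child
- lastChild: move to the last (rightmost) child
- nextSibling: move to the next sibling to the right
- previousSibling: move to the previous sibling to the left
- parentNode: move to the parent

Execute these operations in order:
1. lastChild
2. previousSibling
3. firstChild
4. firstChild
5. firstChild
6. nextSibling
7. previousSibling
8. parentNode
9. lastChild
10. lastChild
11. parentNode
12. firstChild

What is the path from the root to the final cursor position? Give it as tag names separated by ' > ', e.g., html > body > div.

After 1 (lastChild): ul
After 2 (previousSibling): footer
After 3 (firstChild): h3
After 4 (firstChild): body
After 5 (firstChild): label
After 6 (nextSibling): main
After 7 (previousSibling): label
After 8 (parentNode): body
After 9 (lastChild): main
After 10 (lastChild): main (no-op, stayed)
After 11 (parentNode): body
After 12 (firstChild): label

Answer: td > footer > h3 > body > label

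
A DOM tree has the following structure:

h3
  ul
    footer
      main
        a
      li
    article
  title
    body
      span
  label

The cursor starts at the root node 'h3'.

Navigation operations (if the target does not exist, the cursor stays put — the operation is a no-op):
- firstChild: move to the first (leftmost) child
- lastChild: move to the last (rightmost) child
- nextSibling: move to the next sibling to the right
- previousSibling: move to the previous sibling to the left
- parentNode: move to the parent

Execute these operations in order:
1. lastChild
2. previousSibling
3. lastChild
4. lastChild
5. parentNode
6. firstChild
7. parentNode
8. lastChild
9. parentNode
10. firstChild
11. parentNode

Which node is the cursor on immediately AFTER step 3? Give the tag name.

Answer: body

Derivation:
After 1 (lastChild): label
After 2 (previousSibling): title
After 3 (lastChild): body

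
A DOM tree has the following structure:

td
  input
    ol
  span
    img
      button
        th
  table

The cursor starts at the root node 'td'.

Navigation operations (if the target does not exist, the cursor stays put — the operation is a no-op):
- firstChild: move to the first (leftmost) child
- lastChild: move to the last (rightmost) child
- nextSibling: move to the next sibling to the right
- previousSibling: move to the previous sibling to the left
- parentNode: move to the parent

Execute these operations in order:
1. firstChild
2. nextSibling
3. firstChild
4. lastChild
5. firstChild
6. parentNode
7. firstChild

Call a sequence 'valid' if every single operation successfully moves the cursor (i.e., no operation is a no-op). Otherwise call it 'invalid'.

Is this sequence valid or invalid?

After 1 (firstChild): input
After 2 (nextSibling): span
After 3 (firstChild): img
After 4 (lastChild): button
After 5 (firstChild): th
After 6 (parentNode): button
After 7 (firstChild): th

Answer: valid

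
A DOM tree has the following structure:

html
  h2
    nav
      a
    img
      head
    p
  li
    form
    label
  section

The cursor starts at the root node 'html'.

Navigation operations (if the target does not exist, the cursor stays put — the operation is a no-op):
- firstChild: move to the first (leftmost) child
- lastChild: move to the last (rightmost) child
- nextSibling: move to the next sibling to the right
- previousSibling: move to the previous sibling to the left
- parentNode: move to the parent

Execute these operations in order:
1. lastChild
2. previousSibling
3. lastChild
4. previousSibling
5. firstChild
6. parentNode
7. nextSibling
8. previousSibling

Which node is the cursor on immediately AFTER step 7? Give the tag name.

After 1 (lastChild): section
After 2 (previousSibling): li
After 3 (lastChild): label
After 4 (previousSibling): form
After 5 (firstChild): form (no-op, stayed)
After 6 (parentNode): li
After 7 (nextSibling): section

Answer: section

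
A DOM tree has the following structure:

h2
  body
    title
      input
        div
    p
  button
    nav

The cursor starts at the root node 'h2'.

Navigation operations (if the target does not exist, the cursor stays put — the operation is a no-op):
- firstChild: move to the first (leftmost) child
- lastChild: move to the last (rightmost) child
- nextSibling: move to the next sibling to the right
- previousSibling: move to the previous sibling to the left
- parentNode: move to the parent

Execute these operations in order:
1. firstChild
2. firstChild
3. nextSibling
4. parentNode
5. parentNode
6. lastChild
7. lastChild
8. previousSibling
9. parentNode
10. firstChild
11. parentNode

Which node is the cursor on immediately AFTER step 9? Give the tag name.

Answer: button

Derivation:
After 1 (firstChild): body
After 2 (firstChild): title
After 3 (nextSibling): p
After 4 (parentNode): body
After 5 (parentNode): h2
After 6 (lastChild): button
After 7 (lastChild): nav
After 8 (previousSibling): nav (no-op, stayed)
After 9 (parentNode): button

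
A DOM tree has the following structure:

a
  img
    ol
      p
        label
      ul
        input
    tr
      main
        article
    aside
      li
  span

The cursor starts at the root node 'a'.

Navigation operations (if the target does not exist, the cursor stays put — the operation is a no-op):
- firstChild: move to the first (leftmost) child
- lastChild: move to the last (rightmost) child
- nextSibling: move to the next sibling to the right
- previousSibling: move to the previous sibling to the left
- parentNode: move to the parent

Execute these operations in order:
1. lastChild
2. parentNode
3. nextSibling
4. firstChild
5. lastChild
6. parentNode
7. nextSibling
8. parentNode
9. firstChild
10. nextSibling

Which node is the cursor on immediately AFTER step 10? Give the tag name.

After 1 (lastChild): span
After 2 (parentNode): a
After 3 (nextSibling): a (no-op, stayed)
After 4 (firstChild): img
After 5 (lastChild): aside
After 6 (parentNode): img
After 7 (nextSibling): span
After 8 (parentNode): a
After 9 (firstChild): img
After 10 (nextSibling): span

Answer: span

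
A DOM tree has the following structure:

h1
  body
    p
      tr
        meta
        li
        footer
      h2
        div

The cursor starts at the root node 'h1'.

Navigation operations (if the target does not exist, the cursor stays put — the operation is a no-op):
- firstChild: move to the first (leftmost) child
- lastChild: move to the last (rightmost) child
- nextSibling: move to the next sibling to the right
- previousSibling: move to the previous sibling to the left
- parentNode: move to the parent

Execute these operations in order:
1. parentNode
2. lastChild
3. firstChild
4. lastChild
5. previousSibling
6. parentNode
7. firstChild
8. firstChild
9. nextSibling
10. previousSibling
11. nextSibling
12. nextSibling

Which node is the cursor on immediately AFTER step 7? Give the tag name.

After 1 (parentNode): h1 (no-op, stayed)
After 2 (lastChild): body
After 3 (firstChild): p
After 4 (lastChild): h2
After 5 (previousSibling): tr
After 6 (parentNode): p
After 7 (firstChild): tr

Answer: tr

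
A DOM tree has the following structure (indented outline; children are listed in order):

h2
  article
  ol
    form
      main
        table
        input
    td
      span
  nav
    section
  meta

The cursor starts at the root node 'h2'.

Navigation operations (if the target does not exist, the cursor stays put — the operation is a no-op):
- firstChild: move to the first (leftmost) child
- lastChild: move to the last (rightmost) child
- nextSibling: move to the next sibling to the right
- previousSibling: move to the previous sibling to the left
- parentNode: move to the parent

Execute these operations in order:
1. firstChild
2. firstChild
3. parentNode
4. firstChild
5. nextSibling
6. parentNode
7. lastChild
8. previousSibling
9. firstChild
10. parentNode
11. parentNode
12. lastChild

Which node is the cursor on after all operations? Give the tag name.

Answer: meta

Derivation:
After 1 (firstChild): article
After 2 (firstChild): article (no-op, stayed)
After 3 (parentNode): h2
After 4 (firstChild): article
After 5 (nextSibling): ol
After 6 (parentNode): h2
After 7 (lastChild): meta
After 8 (previousSibling): nav
After 9 (firstChild): section
After 10 (parentNode): nav
After 11 (parentNode): h2
After 12 (lastChild): meta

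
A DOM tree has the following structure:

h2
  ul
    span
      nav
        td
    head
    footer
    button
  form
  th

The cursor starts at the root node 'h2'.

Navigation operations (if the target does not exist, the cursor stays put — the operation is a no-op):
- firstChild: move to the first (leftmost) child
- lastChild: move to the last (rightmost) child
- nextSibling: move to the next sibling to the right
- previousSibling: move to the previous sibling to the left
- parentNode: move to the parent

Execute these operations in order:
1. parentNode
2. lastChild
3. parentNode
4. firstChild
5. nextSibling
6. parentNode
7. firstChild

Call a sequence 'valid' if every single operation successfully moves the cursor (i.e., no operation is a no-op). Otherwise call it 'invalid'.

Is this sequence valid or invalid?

After 1 (parentNode): h2 (no-op, stayed)
After 2 (lastChild): th
After 3 (parentNode): h2
After 4 (firstChild): ul
After 5 (nextSibling): form
After 6 (parentNode): h2
After 7 (firstChild): ul

Answer: invalid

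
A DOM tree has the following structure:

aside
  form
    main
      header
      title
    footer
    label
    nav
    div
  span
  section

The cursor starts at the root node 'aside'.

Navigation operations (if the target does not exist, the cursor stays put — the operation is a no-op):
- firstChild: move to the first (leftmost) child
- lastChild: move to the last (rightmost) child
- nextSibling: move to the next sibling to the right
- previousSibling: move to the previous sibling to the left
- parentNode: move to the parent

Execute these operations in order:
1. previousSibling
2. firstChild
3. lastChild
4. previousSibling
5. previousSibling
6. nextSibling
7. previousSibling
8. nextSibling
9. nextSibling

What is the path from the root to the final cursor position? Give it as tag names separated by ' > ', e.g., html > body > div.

After 1 (previousSibling): aside (no-op, stayed)
After 2 (firstChild): form
After 3 (lastChild): div
After 4 (previousSibling): nav
After 5 (previousSibling): label
After 6 (nextSibling): nav
After 7 (previousSibling): label
After 8 (nextSibling): nav
After 9 (nextSibling): div

Answer: aside > form > div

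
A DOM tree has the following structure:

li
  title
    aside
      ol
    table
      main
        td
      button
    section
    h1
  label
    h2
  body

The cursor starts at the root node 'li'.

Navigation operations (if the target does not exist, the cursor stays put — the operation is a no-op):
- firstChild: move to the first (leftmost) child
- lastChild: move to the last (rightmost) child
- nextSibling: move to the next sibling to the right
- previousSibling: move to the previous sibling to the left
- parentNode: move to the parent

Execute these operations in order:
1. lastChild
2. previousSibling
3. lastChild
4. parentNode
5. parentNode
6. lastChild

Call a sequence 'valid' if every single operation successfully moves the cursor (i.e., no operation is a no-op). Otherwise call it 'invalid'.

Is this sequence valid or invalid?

Answer: valid

Derivation:
After 1 (lastChild): body
After 2 (previousSibling): label
After 3 (lastChild): h2
After 4 (parentNode): label
After 5 (parentNode): li
After 6 (lastChild): body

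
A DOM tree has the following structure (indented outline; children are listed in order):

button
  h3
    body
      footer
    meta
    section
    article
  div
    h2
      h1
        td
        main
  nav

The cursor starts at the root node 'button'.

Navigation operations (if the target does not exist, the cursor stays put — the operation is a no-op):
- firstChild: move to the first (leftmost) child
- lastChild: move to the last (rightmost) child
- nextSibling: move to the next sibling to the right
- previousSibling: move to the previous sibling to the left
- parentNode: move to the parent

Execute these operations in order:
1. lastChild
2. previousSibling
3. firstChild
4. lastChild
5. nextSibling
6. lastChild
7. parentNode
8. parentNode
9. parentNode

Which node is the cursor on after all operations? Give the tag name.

After 1 (lastChild): nav
After 2 (previousSibling): div
After 3 (firstChild): h2
After 4 (lastChild): h1
After 5 (nextSibling): h1 (no-op, stayed)
After 6 (lastChild): main
After 7 (parentNode): h1
After 8 (parentNode): h2
After 9 (parentNode): div

Answer: div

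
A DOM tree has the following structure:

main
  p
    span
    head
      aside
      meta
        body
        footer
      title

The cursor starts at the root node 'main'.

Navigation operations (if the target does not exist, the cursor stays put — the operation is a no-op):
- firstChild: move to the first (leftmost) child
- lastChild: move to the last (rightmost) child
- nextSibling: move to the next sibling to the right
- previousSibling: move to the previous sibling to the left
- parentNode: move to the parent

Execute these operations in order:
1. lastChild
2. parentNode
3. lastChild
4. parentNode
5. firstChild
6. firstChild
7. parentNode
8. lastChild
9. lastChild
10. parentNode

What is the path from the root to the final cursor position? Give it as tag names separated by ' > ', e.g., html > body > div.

Answer: main > p > head

Derivation:
After 1 (lastChild): p
After 2 (parentNode): main
After 3 (lastChild): p
After 4 (parentNode): main
After 5 (firstChild): p
After 6 (firstChild): span
After 7 (parentNode): p
After 8 (lastChild): head
After 9 (lastChild): title
After 10 (parentNode): head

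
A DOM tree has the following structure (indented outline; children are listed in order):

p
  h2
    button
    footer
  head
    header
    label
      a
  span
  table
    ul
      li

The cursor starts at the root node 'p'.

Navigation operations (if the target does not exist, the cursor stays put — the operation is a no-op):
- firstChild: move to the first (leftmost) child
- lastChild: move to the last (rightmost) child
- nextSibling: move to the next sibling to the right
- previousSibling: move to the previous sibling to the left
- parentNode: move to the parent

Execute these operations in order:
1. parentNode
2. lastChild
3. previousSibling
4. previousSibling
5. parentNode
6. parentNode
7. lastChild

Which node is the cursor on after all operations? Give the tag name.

After 1 (parentNode): p (no-op, stayed)
After 2 (lastChild): table
After 3 (previousSibling): span
After 4 (previousSibling): head
After 5 (parentNode): p
After 6 (parentNode): p (no-op, stayed)
After 7 (lastChild): table

Answer: table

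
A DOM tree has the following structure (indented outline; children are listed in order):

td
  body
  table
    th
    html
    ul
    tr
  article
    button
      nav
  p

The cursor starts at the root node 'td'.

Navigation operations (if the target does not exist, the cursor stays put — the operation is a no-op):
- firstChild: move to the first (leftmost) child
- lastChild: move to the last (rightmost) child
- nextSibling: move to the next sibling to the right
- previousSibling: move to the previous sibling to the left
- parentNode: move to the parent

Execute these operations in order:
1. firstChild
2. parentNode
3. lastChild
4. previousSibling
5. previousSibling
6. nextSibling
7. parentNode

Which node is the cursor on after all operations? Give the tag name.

Answer: td

Derivation:
After 1 (firstChild): body
After 2 (parentNode): td
After 3 (lastChild): p
After 4 (previousSibling): article
After 5 (previousSibling): table
After 6 (nextSibling): article
After 7 (parentNode): td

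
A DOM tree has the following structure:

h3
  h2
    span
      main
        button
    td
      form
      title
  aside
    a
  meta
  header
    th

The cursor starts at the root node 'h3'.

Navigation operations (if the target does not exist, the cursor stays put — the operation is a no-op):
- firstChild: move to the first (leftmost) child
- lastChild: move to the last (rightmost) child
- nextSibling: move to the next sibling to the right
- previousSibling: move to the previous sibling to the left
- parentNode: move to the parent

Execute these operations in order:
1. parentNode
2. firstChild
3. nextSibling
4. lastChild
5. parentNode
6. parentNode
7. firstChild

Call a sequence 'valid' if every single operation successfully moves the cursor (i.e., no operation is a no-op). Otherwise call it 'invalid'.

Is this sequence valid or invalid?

After 1 (parentNode): h3 (no-op, stayed)
After 2 (firstChild): h2
After 3 (nextSibling): aside
After 4 (lastChild): a
After 5 (parentNode): aside
After 6 (parentNode): h3
After 7 (firstChild): h2

Answer: invalid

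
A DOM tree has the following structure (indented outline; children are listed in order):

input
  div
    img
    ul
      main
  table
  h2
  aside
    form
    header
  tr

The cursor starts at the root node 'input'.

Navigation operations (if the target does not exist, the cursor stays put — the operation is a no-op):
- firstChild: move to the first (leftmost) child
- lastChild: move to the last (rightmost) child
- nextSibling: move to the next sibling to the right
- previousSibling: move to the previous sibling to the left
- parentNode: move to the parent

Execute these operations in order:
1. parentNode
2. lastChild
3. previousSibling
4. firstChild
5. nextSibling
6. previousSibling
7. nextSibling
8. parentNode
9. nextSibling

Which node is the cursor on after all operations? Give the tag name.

After 1 (parentNode): input (no-op, stayed)
After 2 (lastChild): tr
After 3 (previousSibling): aside
After 4 (firstChild): form
After 5 (nextSibling): header
After 6 (previousSibling): form
After 7 (nextSibling): header
After 8 (parentNode): aside
After 9 (nextSibling): tr

Answer: tr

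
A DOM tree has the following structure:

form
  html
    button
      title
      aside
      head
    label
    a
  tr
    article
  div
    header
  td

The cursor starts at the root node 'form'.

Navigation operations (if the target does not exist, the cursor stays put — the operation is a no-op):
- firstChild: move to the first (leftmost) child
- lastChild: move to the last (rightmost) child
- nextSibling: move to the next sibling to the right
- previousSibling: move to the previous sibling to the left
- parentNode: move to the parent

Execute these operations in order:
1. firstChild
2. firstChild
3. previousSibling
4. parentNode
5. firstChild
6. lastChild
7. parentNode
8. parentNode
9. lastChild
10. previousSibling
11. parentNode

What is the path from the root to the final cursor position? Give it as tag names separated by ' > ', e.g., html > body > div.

Answer: form > html

Derivation:
After 1 (firstChild): html
After 2 (firstChild): button
After 3 (previousSibling): button (no-op, stayed)
After 4 (parentNode): html
After 5 (firstChild): button
After 6 (lastChild): head
After 7 (parentNode): button
After 8 (parentNode): html
After 9 (lastChild): a
After 10 (previousSibling): label
After 11 (parentNode): html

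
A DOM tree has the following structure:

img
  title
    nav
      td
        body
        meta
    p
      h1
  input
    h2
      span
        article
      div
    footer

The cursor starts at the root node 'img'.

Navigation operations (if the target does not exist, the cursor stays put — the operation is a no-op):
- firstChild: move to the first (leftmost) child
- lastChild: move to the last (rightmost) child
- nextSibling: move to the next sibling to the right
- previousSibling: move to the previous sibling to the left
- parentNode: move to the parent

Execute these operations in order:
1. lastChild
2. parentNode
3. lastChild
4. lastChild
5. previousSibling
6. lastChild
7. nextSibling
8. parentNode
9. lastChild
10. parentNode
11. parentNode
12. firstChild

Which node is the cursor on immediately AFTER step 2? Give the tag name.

After 1 (lastChild): input
After 2 (parentNode): img

Answer: img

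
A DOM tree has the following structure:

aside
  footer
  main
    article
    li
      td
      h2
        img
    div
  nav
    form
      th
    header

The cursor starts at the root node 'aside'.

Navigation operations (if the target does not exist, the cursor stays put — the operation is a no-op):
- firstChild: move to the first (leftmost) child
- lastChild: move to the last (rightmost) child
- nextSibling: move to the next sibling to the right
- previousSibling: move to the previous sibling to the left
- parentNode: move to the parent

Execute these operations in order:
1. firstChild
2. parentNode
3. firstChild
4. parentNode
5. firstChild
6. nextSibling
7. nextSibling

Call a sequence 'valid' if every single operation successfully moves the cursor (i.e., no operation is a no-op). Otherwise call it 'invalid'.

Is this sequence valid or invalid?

After 1 (firstChild): footer
After 2 (parentNode): aside
After 3 (firstChild): footer
After 4 (parentNode): aside
After 5 (firstChild): footer
After 6 (nextSibling): main
After 7 (nextSibling): nav

Answer: valid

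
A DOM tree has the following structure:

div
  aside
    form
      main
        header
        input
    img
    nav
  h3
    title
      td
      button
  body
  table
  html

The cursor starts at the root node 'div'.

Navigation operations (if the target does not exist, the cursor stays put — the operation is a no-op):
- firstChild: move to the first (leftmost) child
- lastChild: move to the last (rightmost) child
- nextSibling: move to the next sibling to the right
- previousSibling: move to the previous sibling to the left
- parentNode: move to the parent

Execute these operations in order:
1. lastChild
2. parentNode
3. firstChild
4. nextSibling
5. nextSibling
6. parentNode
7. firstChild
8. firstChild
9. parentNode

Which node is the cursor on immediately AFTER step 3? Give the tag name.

After 1 (lastChild): html
After 2 (parentNode): div
After 3 (firstChild): aside

Answer: aside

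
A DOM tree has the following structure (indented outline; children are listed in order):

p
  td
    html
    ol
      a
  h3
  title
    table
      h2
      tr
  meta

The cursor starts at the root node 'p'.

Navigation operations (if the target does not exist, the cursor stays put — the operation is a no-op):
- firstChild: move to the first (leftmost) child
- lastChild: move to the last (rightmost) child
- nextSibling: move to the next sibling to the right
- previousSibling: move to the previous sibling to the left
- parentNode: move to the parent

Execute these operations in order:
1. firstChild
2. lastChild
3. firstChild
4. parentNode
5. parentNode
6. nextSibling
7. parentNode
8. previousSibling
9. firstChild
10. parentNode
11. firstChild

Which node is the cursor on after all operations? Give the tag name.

Answer: td

Derivation:
After 1 (firstChild): td
After 2 (lastChild): ol
After 3 (firstChild): a
After 4 (parentNode): ol
After 5 (parentNode): td
After 6 (nextSibling): h3
After 7 (parentNode): p
After 8 (previousSibling): p (no-op, stayed)
After 9 (firstChild): td
After 10 (parentNode): p
After 11 (firstChild): td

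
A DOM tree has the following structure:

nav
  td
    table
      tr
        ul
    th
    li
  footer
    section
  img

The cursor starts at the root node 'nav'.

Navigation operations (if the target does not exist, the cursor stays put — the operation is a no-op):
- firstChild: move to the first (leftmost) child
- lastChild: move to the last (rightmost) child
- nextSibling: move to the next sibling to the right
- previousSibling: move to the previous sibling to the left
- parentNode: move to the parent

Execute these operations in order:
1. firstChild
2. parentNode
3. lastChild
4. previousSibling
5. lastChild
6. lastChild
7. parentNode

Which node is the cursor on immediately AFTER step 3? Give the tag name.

After 1 (firstChild): td
After 2 (parentNode): nav
After 3 (lastChild): img

Answer: img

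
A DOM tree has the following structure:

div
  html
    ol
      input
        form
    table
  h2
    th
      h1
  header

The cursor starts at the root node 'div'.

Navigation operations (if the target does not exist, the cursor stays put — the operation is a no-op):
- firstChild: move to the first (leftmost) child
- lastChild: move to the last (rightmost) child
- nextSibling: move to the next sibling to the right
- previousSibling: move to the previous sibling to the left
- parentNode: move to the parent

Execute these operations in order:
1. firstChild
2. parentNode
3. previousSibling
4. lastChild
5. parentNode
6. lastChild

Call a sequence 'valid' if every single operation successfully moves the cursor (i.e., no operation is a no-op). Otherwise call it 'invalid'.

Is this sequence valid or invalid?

After 1 (firstChild): html
After 2 (parentNode): div
After 3 (previousSibling): div (no-op, stayed)
After 4 (lastChild): header
After 5 (parentNode): div
After 6 (lastChild): header

Answer: invalid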